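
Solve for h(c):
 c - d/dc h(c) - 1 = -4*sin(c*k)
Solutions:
 h(c) = C1 + c^2/2 - c - 4*cos(c*k)/k


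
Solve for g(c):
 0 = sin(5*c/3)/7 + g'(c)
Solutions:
 g(c) = C1 + 3*cos(5*c/3)/35


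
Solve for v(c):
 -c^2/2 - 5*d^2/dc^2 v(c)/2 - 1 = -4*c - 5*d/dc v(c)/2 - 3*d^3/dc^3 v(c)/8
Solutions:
 v(c) = C1 + C2*exp(2*c*(5 - sqrt(10))/3) + C3*exp(2*c*(sqrt(10) + 5)/3) + c^3/15 - 3*c^2/5 - 43*c/50


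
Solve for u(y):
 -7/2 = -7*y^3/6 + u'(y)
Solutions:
 u(y) = C1 + 7*y^4/24 - 7*y/2


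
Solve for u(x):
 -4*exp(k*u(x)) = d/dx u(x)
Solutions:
 u(x) = Piecewise((log(1/(C1*k + 4*k*x))/k, Ne(k, 0)), (nan, True))
 u(x) = Piecewise((C1 - 4*x, Eq(k, 0)), (nan, True))


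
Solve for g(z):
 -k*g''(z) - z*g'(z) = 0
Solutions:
 g(z) = C1 + C2*sqrt(k)*erf(sqrt(2)*z*sqrt(1/k)/2)


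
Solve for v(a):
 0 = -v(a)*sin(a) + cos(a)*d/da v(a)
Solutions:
 v(a) = C1/cos(a)


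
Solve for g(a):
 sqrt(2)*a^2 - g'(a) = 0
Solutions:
 g(a) = C1 + sqrt(2)*a^3/3


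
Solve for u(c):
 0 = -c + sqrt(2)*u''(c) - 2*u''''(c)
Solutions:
 u(c) = C1 + C2*c + C3*exp(-2^(3/4)*c/2) + C4*exp(2^(3/4)*c/2) + sqrt(2)*c^3/12


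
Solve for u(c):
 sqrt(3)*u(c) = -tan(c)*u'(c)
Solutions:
 u(c) = C1/sin(c)^(sqrt(3))


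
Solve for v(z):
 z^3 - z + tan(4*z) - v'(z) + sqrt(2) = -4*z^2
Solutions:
 v(z) = C1 + z^4/4 + 4*z^3/3 - z^2/2 + sqrt(2)*z - log(cos(4*z))/4


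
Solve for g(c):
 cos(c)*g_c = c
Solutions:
 g(c) = C1 + Integral(c/cos(c), c)


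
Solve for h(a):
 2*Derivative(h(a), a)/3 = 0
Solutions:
 h(a) = C1


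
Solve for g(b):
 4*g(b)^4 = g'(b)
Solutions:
 g(b) = (-1/(C1 + 12*b))^(1/3)
 g(b) = (-1/(C1 + 4*b))^(1/3)*(-3^(2/3) - 3*3^(1/6)*I)/6
 g(b) = (-1/(C1 + 4*b))^(1/3)*(-3^(2/3) + 3*3^(1/6)*I)/6


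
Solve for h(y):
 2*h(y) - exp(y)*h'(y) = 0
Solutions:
 h(y) = C1*exp(-2*exp(-y))


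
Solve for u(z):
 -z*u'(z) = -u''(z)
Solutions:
 u(z) = C1 + C2*erfi(sqrt(2)*z/2)


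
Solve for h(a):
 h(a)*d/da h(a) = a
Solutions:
 h(a) = -sqrt(C1 + a^2)
 h(a) = sqrt(C1 + a^2)


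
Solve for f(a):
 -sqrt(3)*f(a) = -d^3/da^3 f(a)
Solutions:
 f(a) = C3*exp(3^(1/6)*a) + (C1*sin(3^(2/3)*a/2) + C2*cos(3^(2/3)*a/2))*exp(-3^(1/6)*a/2)


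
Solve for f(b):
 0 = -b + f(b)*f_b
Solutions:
 f(b) = -sqrt(C1 + b^2)
 f(b) = sqrt(C1 + b^2)


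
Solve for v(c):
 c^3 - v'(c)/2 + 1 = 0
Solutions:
 v(c) = C1 + c^4/2 + 2*c


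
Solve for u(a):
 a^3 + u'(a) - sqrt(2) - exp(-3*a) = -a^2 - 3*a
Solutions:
 u(a) = C1 - a^4/4 - a^3/3 - 3*a^2/2 + sqrt(2)*a - exp(-3*a)/3


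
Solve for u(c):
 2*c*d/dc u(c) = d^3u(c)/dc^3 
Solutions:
 u(c) = C1 + Integral(C2*airyai(2^(1/3)*c) + C3*airybi(2^(1/3)*c), c)


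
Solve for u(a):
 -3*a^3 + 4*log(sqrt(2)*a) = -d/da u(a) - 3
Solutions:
 u(a) = C1 + 3*a^4/4 - 4*a*log(a) - a*log(4) + a


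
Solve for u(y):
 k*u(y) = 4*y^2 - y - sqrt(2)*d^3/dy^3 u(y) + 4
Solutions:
 u(y) = C1*exp(2^(5/6)*y*(-k)^(1/3)/2) + C2*exp(2^(5/6)*y*(-k)^(1/3)*(-1 + sqrt(3)*I)/4) + C3*exp(-2^(5/6)*y*(-k)^(1/3)*(1 + sqrt(3)*I)/4) + 4*y^2/k - y/k + 4/k


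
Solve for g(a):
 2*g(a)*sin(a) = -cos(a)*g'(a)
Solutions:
 g(a) = C1*cos(a)^2


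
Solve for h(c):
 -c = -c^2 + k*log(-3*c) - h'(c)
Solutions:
 h(c) = C1 - c^3/3 + c^2/2 + c*k*log(-c) + c*k*(-1 + log(3))


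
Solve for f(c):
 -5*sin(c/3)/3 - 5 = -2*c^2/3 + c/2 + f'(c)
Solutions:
 f(c) = C1 + 2*c^3/9 - c^2/4 - 5*c + 5*cos(c/3)


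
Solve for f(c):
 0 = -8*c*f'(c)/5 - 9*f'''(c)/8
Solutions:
 f(c) = C1 + Integral(C2*airyai(-4*75^(1/3)*c/15) + C3*airybi(-4*75^(1/3)*c/15), c)


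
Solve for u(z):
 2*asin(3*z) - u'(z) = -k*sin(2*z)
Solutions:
 u(z) = C1 - k*cos(2*z)/2 + 2*z*asin(3*z) + 2*sqrt(1 - 9*z^2)/3


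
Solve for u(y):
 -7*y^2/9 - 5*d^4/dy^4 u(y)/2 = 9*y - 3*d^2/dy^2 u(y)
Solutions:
 u(y) = C1 + C2*y + C3*exp(-sqrt(30)*y/5) + C4*exp(sqrt(30)*y/5) + 7*y^4/324 + y^3/2 + 35*y^2/162


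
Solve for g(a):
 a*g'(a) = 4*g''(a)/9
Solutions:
 g(a) = C1 + C2*erfi(3*sqrt(2)*a/4)


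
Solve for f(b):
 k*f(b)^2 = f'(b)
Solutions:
 f(b) = -1/(C1 + b*k)


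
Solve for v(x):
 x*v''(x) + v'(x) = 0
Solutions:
 v(x) = C1 + C2*log(x)


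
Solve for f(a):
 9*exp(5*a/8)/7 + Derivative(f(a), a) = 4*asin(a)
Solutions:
 f(a) = C1 + 4*a*asin(a) + 4*sqrt(1 - a^2) - 72*exp(5*a/8)/35


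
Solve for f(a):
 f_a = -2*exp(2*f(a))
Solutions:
 f(a) = log(-sqrt(-1/(C1 - 2*a))) - log(2)/2
 f(a) = log(-1/(C1 - 2*a))/2 - log(2)/2


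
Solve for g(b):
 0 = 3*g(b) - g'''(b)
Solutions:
 g(b) = C3*exp(3^(1/3)*b) + (C1*sin(3^(5/6)*b/2) + C2*cos(3^(5/6)*b/2))*exp(-3^(1/3)*b/2)


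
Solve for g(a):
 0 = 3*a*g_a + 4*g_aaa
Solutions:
 g(a) = C1 + Integral(C2*airyai(-6^(1/3)*a/2) + C3*airybi(-6^(1/3)*a/2), a)


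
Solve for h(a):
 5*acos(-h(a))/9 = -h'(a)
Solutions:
 Integral(1/acos(-_y), (_y, h(a))) = C1 - 5*a/9


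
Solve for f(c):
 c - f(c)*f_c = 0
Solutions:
 f(c) = -sqrt(C1 + c^2)
 f(c) = sqrt(C1 + c^2)


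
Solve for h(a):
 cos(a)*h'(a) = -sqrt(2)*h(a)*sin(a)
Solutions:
 h(a) = C1*cos(a)^(sqrt(2))


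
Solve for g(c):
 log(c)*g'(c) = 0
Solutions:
 g(c) = C1


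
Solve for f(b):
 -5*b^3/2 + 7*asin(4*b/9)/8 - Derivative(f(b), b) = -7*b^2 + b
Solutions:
 f(b) = C1 - 5*b^4/8 + 7*b^3/3 - b^2/2 + 7*b*asin(4*b/9)/8 + 7*sqrt(81 - 16*b^2)/32


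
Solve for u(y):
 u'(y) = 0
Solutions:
 u(y) = C1


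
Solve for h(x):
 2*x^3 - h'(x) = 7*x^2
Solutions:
 h(x) = C1 + x^4/2 - 7*x^3/3


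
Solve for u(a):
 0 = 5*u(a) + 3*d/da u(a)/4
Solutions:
 u(a) = C1*exp(-20*a/3)


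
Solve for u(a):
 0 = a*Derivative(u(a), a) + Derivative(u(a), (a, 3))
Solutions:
 u(a) = C1 + Integral(C2*airyai(-a) + C3*airybi(-a), a)


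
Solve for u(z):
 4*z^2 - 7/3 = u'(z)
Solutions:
 u(z) = C1 + 4*z^3/3 - 7*z/3


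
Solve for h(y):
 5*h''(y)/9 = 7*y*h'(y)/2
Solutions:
 h(y) = C1 + C2*erfi(3*sqrt(35)*y/10)


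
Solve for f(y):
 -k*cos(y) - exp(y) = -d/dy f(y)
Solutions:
 f(y) = C1 + k*sin(y) + exp(y)


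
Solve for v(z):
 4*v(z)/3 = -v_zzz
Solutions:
 v(z) = C3*exp(-6^(2/3)*z/3) + (C1*sin(2^(2/3)*3^(1/6)*z/2) + C2*cos(2^(2/3)*3^(1/6)*z/2))*exp(6^(2/3)*z/6)


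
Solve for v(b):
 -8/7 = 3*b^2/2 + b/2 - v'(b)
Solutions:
 v(b) = C1 + b^3/2 + b^2/4 + 8*b/7


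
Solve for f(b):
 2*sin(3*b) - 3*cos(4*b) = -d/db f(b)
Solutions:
 f(b) = C1 + 3*sin(4*b)/4 + 2*cos(3*b)/3


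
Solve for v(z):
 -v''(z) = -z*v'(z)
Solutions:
 v(z) = C1 + C2*erfi(sqrt(2)*z/2)


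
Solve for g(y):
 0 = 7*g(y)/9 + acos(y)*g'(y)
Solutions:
 g(y) = C1*exp(-7*Integral(1/acos(y), y)/9)


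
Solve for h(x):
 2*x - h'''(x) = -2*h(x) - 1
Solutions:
 h(x) = C3*exp(2^(1/3)*x) - x + (C1*sin(2^(1/3)*sqrt(3)*x/2) + C2*cos(2^(1/3)*sqrt(3)*x/2))*exp(-2^(1/3)*x/2) - 1/2


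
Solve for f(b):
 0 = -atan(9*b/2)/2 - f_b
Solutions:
 f(b) = C1 - b*atan(9*b/2)/2 + log(81*b^2 + 4)/18


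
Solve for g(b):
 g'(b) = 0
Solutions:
 g(b) = C1


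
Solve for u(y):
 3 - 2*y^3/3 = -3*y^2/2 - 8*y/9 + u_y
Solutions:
 u(y) = C1 - y^4/6 + y^3/2 + 4*y^2/9 + 3*y


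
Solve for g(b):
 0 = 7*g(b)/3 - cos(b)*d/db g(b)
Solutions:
 g(b) = C1*(sin(b) + 1)^(7/6)/(sin(b) - 1)^(7/6)


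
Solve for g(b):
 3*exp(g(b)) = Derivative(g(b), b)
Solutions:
 g(b) = log(-1/(C1 + 3*b))


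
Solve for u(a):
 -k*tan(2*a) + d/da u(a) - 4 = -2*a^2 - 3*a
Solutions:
 u(a) = C1 - 2*a^3/3 - 3*a^2/2 + 4*a - k*log(cos(2*a))/2


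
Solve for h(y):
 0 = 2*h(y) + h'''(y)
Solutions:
 h(y) = C3*exp(-2^(1/3)*y) + (C1*sin(2^(1/3)*sqrt(3)*y/2) + C2*cos(2^(1/3)*sqrt(3)*y/2))*exp(2^(1/3)*y/2)


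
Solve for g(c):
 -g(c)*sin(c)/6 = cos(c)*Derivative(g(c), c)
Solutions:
 g(c) = C1*cos(c)^(1/6)


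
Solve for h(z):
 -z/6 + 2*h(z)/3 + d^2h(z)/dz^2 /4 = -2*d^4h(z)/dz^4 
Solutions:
 h(z) = z/4 + (C1*sin(3^(3/4)*z*cos(atan(sqrt(759)/3)/2)/3) + C2*cos(3^(3/4)*z*cos(atan(sqrt(759)/3)/2)/3))*exp(-3^(3/4)*z*sin(atan(sqrt(759)/3)/2)/3) + (C3*sin(3^(3/4)*z*cos(atan(sqrt(759)/3)/2)/3) + C4*cos(3^(3/4)*z*cos(atan(sqrt(759)/3)/2)/3))*exp(3^(3/4)*z*sin(atan(sqrt(759)/3)/2)/3)


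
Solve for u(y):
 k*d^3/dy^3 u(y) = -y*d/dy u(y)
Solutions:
 u(y) = C1 + Integral(C2*airyai(y*(-1/k)^(1/3)) + C3*airybi(y*(-1/k)^(1/3)), y)


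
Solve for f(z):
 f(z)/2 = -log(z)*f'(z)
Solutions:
 f(z) = C1*exp(-li(z)/2)


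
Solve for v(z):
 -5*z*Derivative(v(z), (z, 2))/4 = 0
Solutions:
 v(z) = C1 + C2*z


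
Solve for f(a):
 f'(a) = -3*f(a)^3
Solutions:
 f(a) = -sqrt(2)*sqrt(-1/(C1 - 3*a))/2
 f(a) = sqrt(2)*sqrt(-1/(C1 - 3*a))/2


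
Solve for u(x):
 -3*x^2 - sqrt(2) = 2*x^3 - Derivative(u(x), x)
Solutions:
 u(x) = C1 + x^4/2 + x^3 + sqrt(2)*x


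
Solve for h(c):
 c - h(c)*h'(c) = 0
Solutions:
 h(c) = -sqrt(C1 + c^2)
 h(c) = sqrt(C1 + c^2)


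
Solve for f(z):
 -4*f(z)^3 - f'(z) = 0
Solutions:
 f(z) = -sqrt(2)*sqrt(-1/(C1 - 4*z))/2
 f(z) = sqrt(2)*sqrt(-1/(C1 - 4*z))/2


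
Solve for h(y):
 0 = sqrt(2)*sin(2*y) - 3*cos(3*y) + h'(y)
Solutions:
 h(y) = C1 + sin(3*y) + sqrt(2)*cos(2*y)/2


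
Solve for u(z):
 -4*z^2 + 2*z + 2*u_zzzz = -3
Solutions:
 u(z) = C1 + C2*z + C3*z^2 + C4*z^3 + z^6/180 - z^5/120 - z^4/16


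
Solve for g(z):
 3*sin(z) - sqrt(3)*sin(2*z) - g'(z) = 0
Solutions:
 g(z) = C1 - 3*cos(z) + sqrt(3)*cos(2*z)/2


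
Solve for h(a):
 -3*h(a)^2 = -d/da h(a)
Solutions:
 h(a) = -1/(C1 + 3*a)


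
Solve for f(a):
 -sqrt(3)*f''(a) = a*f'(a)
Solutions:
 f(a) = C1 + C2*erf(sqrt(2)*3^(3/4)*a/6)


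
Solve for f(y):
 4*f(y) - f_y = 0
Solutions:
 f(y) = C1*exp(4*y)


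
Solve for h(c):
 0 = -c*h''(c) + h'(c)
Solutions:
 h(c) = C1 + C2*c^2


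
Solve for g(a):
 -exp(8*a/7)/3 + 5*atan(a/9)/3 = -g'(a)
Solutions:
 g(a) = C1 - 5*a*atan(a/9)/3 + 7*exp(8*a/7)/24 + 15*log(a^2 + 81)/2


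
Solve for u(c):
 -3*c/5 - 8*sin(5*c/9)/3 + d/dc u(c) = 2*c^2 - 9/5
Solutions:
 u(c) = C1 + 2*c^3/3 + 3*c^2/10 - 9*c/5 - 24*cos(5*c/9)/5


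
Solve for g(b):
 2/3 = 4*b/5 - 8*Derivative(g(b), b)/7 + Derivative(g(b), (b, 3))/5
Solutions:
 g(b) = C1 + C2*exp(-2*sqrt(70)*b/7) + C3*exp(2*sqrt(70)*b/7) + 7*b^2/20 - 7*b/12


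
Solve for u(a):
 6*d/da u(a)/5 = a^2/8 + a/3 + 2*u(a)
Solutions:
 u(a) = C1*exp(5*a/3) - a^2/16 - 29*a/120 - 29/200


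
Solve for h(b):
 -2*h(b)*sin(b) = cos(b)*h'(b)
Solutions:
 h(b) = C1*cos(b)^2


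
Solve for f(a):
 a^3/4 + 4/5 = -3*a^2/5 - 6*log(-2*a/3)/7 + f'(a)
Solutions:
 f(a) = C1 + a^4/16 + a^3/5 + 6*a*log(-a)/7 + 2*a*(-15*log(3) - 1 + 15*log(2))/35


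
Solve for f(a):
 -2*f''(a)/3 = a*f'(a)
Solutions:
 f(a) = C1 + C2*erf(sqrt(3)*a/2)


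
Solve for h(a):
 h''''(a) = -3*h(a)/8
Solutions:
 h(a) = (C1*sin(2^(3/4)*3^(1/4)*a/4) + C2*cos(2^(3/4)*3^(1/4)*a/4))*exp(-2^(3/4)*3^(1/4)*a/4) + (C3*sin(2^(3/4)*3^(1/4)*a/4) + C4*cos(2^(3/4)*3^(1/4)*a/4))*exp(2^(3/4)*3^(1/4)*a/4)


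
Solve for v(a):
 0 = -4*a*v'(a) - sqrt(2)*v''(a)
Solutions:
 v(a) = C1 + C2*erf(2^(1/4)*a)


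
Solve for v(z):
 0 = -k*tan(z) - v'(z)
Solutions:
 v(z) = C1 + k*log(cos(z))


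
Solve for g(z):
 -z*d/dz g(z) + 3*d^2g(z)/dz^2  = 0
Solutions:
 g(z) = C1 + C2*erfi(sqrt(6)*z/6)


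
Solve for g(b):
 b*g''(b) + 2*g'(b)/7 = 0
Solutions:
 g(b) = C1 + C2*b^(5/7)


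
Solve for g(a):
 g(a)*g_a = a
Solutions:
 g(a) = -sqrt(C1 + a^2)
 g(a) = sqrt(C1 + a^2)


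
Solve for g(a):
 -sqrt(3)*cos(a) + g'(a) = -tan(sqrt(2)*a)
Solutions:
 g(a) = C1 + sqrt(2)*log(cos(sqrt(2)*a))/2 + sqrt(3)*sin(a)


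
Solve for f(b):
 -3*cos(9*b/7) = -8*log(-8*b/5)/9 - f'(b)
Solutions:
 f(b) = C1 - 8*b*log(-b)/9 - 8*b*log(2)/3 + 8*b/9 + 8*b*log(5)/9 + 7*sin(9*b/7)/3


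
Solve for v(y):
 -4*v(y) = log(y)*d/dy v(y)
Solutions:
 v(y) = C1*exp(-4*li(y))


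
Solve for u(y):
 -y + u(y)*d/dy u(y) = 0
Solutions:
 u(y) = -sqrt(C1 + y^2)
 u(y) = sqrt(C1 + y^2)


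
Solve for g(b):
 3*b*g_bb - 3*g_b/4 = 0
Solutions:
 g(b) = C1 + C2*b^(5/4)


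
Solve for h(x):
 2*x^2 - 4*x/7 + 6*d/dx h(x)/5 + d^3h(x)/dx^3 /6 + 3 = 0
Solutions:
 h(x) = C1 + C2*sin(6*sqrt(5)*x/5) + C3*cos(6*sqrt(5)*x/5) - 5*x^3/9 + 5*x^2/21 - 55*x/27


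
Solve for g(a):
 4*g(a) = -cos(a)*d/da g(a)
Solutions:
 g(a) = C1*(sin(a)^2 - 2*sin(a) + 1)/(sin(a)^2 + 2*sin(a) + 1)


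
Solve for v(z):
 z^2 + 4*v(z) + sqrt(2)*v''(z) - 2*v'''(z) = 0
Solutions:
 v(z) = C1*exp(z*(-18*(sqrt(2)/108 + 1 + sqrt(2)*sqrt(-1 + (sqrt(2) + 108)^2/2)/108)^(1/3) - 1/(sqrt(2)/108 + 1 + sqrt(2)*sqrt(-1 + (sqrt(2) + 108)^2/2)/108)^(1/3) + 6*sqrt(2))/36)*sin(sqrt(3)*z*(-18*(sqrt(2)/108 + 1 + sqrt(2)*sqrt(-1 + 1458*(-2 - sqrt(2)/54)^2)/108)^(1/3) + (sqrt(2)/108 + 1 + sqrt(2)*sqrt(-1 + 1458*(-2 - sqrt(2)/54)^2)/108)^(-1/3))/36) + C2*exp(z*(-18*(sqrt(2)/108 + 1 + sqrt(2)*sqrt(-1 + (sqrt(2) + 108)^2/2)/108)^(1/3) - 1/(sqrt(2)/108 + 1 + sqrt(2)*sqrt(-1 + (sqrt(2) + 108)^2/2)/108)^(1/3) + 6*sqrt(2))/36)*cos(sqrt(3)*z*(-18*(sqrt(2)/108 + 1 + sqrt(2)*sqrt(-1 + 1458*(-2 - sqrt(2)/54)^2)/108)^(1/3) + (sqrt(2)/108 + 1 + sqrt(2)*sqrt(-1 + 1458*(-2 - sqrt(2)/54)^2)/108)^(-1/3))/36) + C3*exp(z*(1/(18*(sqrt(2)/108 + 1 + sqrt(2)*sqrt(-1 + (sqrt(2) + 108)^2/2)/108)^(1/3)) + sqrt(2)/6 + (sqrt(2)/108 + 1 + sqrt(2)*sqrt(-1 + (sqrt(2) + 108)^2/2)/108)^(1/3))) - z^2/4 + sqrt(2)/8


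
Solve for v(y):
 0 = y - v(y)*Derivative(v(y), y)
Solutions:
 v(y) = -sqrt(C1 + y^2)
 v(y) = sqrt(C1 + y^2)


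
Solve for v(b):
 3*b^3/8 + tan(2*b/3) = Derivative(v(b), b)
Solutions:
 v(b) = C1 + 3*b^4/32 - 3*log(cos(2*b/3))/2


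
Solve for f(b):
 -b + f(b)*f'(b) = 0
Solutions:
 f(b) = -sqrt(C1 + b^2)
 f(b) = sqrt(C1 + b^2)


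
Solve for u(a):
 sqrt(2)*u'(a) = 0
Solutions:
 u(a) = C1


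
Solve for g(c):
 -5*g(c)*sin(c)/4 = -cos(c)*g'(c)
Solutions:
 g(c) = C1/cos(c)^(5/4)


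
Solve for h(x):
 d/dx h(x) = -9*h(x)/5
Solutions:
 h(x) = C1*exp(-9*x/5)


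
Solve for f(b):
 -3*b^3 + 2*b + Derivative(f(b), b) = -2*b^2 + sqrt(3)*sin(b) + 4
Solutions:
 f(b) = C1 + 3*b^4/4 - 2*b^3/3 - b^2 + 4*b - sqrt(3)*cos(b)


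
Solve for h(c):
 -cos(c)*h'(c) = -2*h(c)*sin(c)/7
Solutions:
 h(c) = C1/cos(c)^(2/7)


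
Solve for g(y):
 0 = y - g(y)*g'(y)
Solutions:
 g(y) = -sqrt(C1 + y^2)
 g(y) = sqrt(C1 + y^2)


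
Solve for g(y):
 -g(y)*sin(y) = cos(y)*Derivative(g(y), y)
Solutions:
 g(y) = C1*cos(y)


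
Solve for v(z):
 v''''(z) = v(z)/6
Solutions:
 v(z) = C1*exp(-6^(3/4)*z/6) + C2*exp(6^(3/4)*z/6) + C3*sin(6^(3/4)*z/6) + C4*cos(6^(3/4)*z/6)


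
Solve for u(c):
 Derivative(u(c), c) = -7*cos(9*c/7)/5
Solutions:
 u(c) = C1 - 49*sin(9*c/7)/45


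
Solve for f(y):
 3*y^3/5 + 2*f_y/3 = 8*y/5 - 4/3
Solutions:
 f(y) = C1 - 9*y^4/40 + 6*y^2/5 - 2*y


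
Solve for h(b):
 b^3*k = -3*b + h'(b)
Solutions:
 h(b) = C1 + b^4*k/4 + 3*b^2/2


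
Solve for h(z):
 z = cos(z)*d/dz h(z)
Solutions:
 h(z) = C1 + Integral(z/cos(z), z)


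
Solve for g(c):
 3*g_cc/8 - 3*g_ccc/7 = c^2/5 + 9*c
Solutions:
 g(c) = C1 + C2*c + C3*exp(7*c/8) + 2*c^4/45 + 1324*c^3/315 + 10592*c^2/735


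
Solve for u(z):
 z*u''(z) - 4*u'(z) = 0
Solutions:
 u(z) = C1 + C2*z^5


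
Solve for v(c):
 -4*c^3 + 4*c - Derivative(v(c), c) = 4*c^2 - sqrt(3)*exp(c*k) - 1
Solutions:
 v(c) = C1 - c^4 - 4*c^3/3 + 2*c^2 + c + sqrt(3)*exp(c*k)/k


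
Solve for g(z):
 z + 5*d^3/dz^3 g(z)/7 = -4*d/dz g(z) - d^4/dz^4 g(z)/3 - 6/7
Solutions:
 g(z) = C1 + C2*exp(z*(-10 + 25/(14*sqrt(24234) + 2183)^(1/3) + (14*sqrt(24234) + 2183)^(1/3))/14)*sin(sqrt(3)*z*(-(14*sqrt(24234) + 2183)^(1/3) + 25/(14*sqrt(24234) + 2183)^(1/3))/14) + C3*exp(z*(-10 + 25/(14*sqrt(24234) + 2183)^(1/3) + (14*sqrt(24234) + 2183)^(1/3))/14)*cos(sqrt(3)*z*(-(14*sqrt(24234) + 2183)^(1/3) + 25/(14*sqrt(24234) + 2183)^(1/3))/14) + C4*exp(-z*(25/(14*sqrt(24234) + 2183)^(1/3) + 5 + (14*sqrt(24234) + 2183)^(1/3))/7) - z^2/8 - 3*z/14


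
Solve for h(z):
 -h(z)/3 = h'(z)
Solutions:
 h(z) = C1*exp(-z/3)


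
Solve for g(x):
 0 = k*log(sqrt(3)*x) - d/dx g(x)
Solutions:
 g(x) = C1 + k*x*log(x) - k*x + k*x*log(3)/2


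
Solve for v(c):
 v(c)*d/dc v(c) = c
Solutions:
 v(c) = -sqrt(C1 + c^2)
 v(c) = sqrt(C1 + c^2)


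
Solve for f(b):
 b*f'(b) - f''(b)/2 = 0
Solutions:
 f(b) = C1 + C2*erfi(b)


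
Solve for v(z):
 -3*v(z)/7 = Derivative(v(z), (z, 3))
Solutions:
 v(z) = C3*exp(-3^(1/3)*7^(2/3)*z/7) + (C1*sin(3^(5/6)*7^(2/3)*z/14) + C2*cos(3^(5/6)*7^(2/3)*z/14))*exp(3^(1/3)*7^(2/3)*z/14)


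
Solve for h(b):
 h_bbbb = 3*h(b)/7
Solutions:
 h(b) = C1*exp(-3^(1/4)*7^(3/4)*b/7) + C2*exp(3^(1/4)*7^(3/4)*b/7) + C3*sin(3^(1/4)*7^(3/4)*b/7) + C4*cos(3^(1/4)*7^(3/4)*b/7)


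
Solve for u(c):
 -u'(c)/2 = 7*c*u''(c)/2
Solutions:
 u(c) = C1 + C2*c^(6/7)


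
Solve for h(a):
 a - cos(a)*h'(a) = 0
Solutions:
 h(a) = C1 + Integral(a/cos(a), a)


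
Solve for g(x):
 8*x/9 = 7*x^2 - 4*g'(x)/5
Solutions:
 g(x) = C1 + 35*x^3/12 - 5*x^2/9


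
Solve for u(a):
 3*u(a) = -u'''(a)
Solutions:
 u(a) = C3*exp(-3^(1/3)*a) + (C1*sin(3^(5/6)*a/2) + C2*cos(3^(5/6)*a/2))*exp(3^(1/3)*a/2)


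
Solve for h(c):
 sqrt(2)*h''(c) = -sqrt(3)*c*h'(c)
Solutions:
 h(c) = C1 + C2*erf(6^(1/4)*c/2)


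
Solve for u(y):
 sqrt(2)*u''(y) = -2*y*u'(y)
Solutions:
 u(y) = C1 + C2*erf(2^(3/4)*y/2)


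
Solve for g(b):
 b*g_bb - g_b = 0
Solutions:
 g(b) = C1 + C2*b^2


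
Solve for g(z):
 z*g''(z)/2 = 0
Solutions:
 g(z) = C1 + C2*z


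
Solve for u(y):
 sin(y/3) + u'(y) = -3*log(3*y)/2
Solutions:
 u(y) = C1 - 3*y*log(y)/2 - 3*y*log(3)/2 + 3*y/2 + 3*cos(y/3)


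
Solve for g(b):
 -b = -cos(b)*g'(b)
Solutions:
 g(b) = C1 + Integral(b/cos(b), b)


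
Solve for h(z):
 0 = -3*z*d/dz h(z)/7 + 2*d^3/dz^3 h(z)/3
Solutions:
 h(z) = C1 + Integral(C2*airyai(42^(2/3)*z/14) + C3*airybi(42^(2/3)*z/14), z)


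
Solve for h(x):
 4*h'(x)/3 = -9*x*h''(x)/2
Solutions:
 h(x) = C1 + C2*x^(19/27)


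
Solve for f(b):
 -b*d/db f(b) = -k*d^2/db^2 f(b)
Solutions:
 f(b) = C1 + C2*erf(sqrt(2)*b*sqrt(-1/k)/2)/sqrt(-1/k)


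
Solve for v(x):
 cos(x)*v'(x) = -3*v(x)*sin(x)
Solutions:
 v(x) = C1*cos(x)^3


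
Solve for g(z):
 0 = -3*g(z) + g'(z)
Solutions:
 g(z) = C1*exp(3*z)


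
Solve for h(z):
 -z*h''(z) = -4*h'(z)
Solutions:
 h(z) = C1 + C2*z^5


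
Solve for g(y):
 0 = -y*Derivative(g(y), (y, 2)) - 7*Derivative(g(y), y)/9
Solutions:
 g(y) = C1 + C2*y^(2/9)


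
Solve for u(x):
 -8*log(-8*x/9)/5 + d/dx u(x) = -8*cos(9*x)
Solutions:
 u(x) = C1 + 8*x*log(-x)/5 - 4*x*log(3) - 8*x/5 + 4*x*log(6)/5 + 4*x*log(2) - 8*sin(9*x)/9


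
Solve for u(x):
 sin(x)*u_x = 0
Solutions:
 u(x) = C1


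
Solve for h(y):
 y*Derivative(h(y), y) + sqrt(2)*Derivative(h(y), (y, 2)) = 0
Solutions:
 h(y) = C1 + C2*erf(2^(1/4)*y/2)


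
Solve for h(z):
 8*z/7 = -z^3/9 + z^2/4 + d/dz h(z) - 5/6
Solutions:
 h(z) = C1 + z^4/36 - z^3/12 + 4*z^2/7 + 5*z/6


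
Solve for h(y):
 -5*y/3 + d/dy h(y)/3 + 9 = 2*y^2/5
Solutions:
 h(y) = C1 + 2*y^3/5 + 5*y^2/2 - 27*y


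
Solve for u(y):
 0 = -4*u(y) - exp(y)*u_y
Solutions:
 u(y) = C1*exp(4*exp(-y))


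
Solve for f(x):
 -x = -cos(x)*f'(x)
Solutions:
 f(x) = C1 + Integral(x/cos(x), x)


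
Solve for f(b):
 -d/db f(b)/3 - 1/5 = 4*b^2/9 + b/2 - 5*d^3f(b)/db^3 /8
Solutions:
 f(b) = C1 + C2*exp(-2*sqrt(30)*b/15) + C3*exp(2*sqrt(30)*b/15) - 4*b^3/9 - 3*b^2/4 - 28*b/5


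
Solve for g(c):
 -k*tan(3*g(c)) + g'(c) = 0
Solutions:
 g(c) = -asin(C1*exp(3*c*k))/3 + pi/3
 g(c) = asin(C1*exp(3*c*k))/3


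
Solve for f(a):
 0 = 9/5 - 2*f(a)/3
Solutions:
 f(a) = 27/10


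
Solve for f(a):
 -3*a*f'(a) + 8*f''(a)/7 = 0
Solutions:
 f(a) = C1 + C2*erfi(sqrt(21)*a/4)


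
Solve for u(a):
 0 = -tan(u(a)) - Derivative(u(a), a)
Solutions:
 u(a) = pi - asin(C1*exp(-a))
 u(a) = asin(C1*exp(-a))


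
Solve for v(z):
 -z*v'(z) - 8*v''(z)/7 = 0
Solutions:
 v(z) = C1 + C2*erf(sqrt(7)*z/4)


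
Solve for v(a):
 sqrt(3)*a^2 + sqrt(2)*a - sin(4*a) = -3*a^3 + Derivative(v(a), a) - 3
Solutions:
 v(a) = C1 + 3*a^4/4 + sqrt(3)*a^3/3 + sqrt(2)*a^2/2 + 3*a + cos(4*a)/4


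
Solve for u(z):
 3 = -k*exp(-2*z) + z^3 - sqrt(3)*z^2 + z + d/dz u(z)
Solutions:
 u(z) = C1 - k*exp(-2*z)/2 - z^4/4 + sqrt(3)*z^3/3 - z^2/2 + 3*z


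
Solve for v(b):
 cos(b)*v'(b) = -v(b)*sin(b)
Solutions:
 v(b) = C1*cos(b)


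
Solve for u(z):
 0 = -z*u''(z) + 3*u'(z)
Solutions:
 u(z) = C1 + C2*z^4


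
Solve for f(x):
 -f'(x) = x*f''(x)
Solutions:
 f(x) = C1 + C2*log(x)


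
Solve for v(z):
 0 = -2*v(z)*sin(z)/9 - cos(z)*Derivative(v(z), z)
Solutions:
 v(z) = C1*cos(z)^(2/9)


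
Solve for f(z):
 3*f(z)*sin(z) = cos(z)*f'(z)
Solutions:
 f(z) = C1/cos(z)^3


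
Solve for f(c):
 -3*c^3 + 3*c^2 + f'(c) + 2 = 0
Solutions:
 f(c) = C1 + 3*c^4/4 - c^3 - 2*c


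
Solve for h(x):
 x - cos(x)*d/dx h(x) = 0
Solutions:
 h(x) = C1 + Integral(x/cos(x), x)


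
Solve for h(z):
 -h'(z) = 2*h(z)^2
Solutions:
 h(z) = 1/(C1 + 2*z)


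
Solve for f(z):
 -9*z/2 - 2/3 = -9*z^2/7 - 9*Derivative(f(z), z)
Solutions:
 f(z) = C1 - z^3/21 + z^2/4 + 2*z/27


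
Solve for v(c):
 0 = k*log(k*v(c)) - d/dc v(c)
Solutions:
 li(k*v(c))/k = C1 + c*k


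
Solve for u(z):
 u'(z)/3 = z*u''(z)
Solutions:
 u(z) = C1 + C2*z^(4/3)


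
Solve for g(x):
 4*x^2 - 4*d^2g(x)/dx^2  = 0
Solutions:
 g(x) = C1 + C2*x + x^4/12


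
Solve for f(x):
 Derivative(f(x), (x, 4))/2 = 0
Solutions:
 f(x) = C1 + C2*x + C3*x^2 + C4*x^3


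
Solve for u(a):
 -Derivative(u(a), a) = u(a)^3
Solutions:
 u(a) = -sqrt(2)*sqrt(-1/(C1 - a))/2
 u(a) = sqrt(2)*sqrt(-1/(C1 - a))/2


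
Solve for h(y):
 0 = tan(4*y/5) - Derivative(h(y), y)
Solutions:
 h(y) = C1 - 5*log(cos(4*y/5))/4


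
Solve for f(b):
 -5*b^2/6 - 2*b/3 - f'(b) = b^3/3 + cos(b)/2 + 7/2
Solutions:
 f(b) = C1 - b^4/12 - 5*b^3/18 - b^2/3 - 7*b/2 - sin(b)/2


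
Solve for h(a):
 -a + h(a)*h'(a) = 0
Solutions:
 h(a) = -sqrt(C1 + a^2)
 h(a) = sqrt(C1 + a^2)


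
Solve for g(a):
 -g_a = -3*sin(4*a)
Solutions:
 g(a) = C1 - 3*cos(4*a)/4


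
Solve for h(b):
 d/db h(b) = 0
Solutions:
 h(b) = C1


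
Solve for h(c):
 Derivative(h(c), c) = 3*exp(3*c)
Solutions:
 h(c) = C1 + exp(3*c)


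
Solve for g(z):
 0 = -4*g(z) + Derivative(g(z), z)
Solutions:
 g(z) = C1*exp(4*z)


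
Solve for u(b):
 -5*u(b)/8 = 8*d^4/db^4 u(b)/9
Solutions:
 u(b) = (C1*sin(sqrt(3)*5^(1/4)*b/4) + C2*cos(sqrt(3)*5^(1/4)*b/4))*exp(-sqrt(3)*5^(1/4)*b/4) + (C3*sin(sqrt(3)*5^(1/4)*b/4) + C4*cos(sqrt(3)*5^(1/4)*b/4))*exp(sqrt(3)*5^(1/4)*b/4)


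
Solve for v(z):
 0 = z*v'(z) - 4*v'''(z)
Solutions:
 v(z) = C1 + Integral(C2*airyai(2^(1/3)*z/2) + C3*airybi(2^(1/3)*z/2), z)


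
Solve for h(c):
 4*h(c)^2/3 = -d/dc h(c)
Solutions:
 h(c) = 3/(C1 + 4*c)


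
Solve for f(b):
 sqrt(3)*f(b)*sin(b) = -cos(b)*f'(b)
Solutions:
 f(b) = C1*cos(b)^(sqrt(3))


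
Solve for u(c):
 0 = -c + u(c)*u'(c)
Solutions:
 u(c) = -sqrt(C1 + c^2)
 u(c) = sqrt(C1 + c^2)


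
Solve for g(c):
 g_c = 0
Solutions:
 g(c) = C1


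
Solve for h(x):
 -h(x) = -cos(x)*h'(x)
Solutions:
 h(x) = C1*sqrt(sin(x) + 1)/sqrt(sin(x) - 1)


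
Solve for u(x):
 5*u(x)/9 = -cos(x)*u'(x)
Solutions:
 u(x) = C1*(sin(x) - 1)^(5/18)/(sin(x) + 1)^(5/18)


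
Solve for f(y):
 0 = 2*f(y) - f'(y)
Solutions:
 f(y) = C1*exp(2*y)


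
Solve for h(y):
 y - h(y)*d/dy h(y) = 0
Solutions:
 h(y) = -sqrt(C1 + y^2)
 h(y) = sqrt(C1 + y^2)


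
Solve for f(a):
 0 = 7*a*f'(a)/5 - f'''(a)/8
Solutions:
 f(a) = C1 + Integral(C2*airyai(2*5^(2/3)*7^(1/3)*a/5) + C3*airybi(2*5^(2/3)*7^(1/3)*a/5), a)


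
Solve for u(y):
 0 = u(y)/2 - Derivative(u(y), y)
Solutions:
 u(y) = C1*exp(y/2)


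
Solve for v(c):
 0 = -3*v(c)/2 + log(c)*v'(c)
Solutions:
 v(c) = C1*exp(3*li(c)/2)


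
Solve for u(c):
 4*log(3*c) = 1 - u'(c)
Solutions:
 u(c) = C1 - 4*c*log(c) - c*log(81) + 5*c


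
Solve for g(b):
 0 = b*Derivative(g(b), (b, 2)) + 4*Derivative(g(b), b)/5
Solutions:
 g(b) = C1 + C2*b^(1/5)


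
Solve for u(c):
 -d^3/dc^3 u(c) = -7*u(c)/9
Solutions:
 u(c) = C3*exp(21^(1/3)*c/3) + (C1*sin(3^(5/6)*7^(1/3)*c/6) + C2*cos(3^(5/6)*7^(1/3)*c/6))*exp(-21^(1/3)*c/6)


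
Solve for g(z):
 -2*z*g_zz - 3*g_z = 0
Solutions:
 g(z) = C1 + C2/sqrt(z)


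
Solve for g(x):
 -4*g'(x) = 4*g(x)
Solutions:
 g(x) = C1*exp(-x)


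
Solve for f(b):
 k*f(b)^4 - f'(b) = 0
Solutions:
 f(b) = (-1/(C1 + 3*b*k))^(1/3)
 f(b) = (-1/(C1 + b*k))^(1/3)*(-3^(2/3) - 3*3^(1/6)*I)/6
 f(b) = (-1/(C1 + b*k))^(1/3)*(-3^(2/3) + 3*3^(1/6)*I)/6


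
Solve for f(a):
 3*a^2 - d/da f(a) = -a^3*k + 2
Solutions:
 f(a) = C1 + a^4*k/4 + a^3 - 2*a


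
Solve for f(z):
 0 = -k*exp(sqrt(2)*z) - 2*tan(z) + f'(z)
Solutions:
 f(z) = C1 + sqrt(2)*k*exp(sqrt(2)*z)/2 - 2*log(cos(z))


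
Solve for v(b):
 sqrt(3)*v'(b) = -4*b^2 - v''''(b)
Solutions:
 v(b) = C1 + C4*exp(-3^(1/6)*b) - 4*sqrt(3)*b^3/9 + (C2*sin(3^(2/3)*b/2) + C3*cos(3^(2/3)*b/2))*exp(3^(1/6)*b/2)


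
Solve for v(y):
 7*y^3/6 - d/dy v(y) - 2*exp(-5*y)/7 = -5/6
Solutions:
 v(y) = C1 + 7*y^4/24 + 5*y/6 + 2*exp(-5*y)/35


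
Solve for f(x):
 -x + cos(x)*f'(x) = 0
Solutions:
 f(x) = C1 + Integral(x/cos(x), x)


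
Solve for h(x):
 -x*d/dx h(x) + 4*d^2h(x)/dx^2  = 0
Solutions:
 h(x) = C1 + C2*erfi(sqrt(2)*x/4)


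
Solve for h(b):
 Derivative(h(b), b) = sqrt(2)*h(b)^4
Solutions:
 h(b) = (-1/(C1 + 3*sqrt(2)*b))^(1/3)
 h(b) = (-1/(C1 + sqrt(2)*b))^(1/3)*(-3^(2/3) - 3*3^(1/6)*I)/6
 h(b) = (-1/(C1 + sqrt(2)*b))^(1/3)*(-3^(2/3) + 3*3^(1/6)*I)/6


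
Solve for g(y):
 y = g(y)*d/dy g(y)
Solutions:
 g(y) = -sqrt(C1 + y^2)
 g(y) = sqrt(C1 + y^2)


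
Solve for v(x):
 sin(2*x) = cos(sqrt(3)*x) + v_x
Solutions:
 v(x) = C1 - sqrt(3)*sin(sqrt(3)*x)/3 - cos(2*x)/2


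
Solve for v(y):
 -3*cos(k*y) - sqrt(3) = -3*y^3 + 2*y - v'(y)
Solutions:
 v(y) = C1 - 3*y^4/4 + y^2 + sqrt(3)*y + 3*sin(k*y)/k


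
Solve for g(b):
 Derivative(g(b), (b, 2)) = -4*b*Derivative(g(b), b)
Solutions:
 g(b) = C1 + C2*erf(sqrt(2)*b)


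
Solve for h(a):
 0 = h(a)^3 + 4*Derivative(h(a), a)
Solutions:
 h(a) = -sqrt(2)*sqrt(-1/(C1 - a))
 h(a) = sqrt(2)*sqrt(-1/(C1 - a))


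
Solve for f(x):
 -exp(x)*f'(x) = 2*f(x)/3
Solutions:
 f(x) = C1*exp(2*exp(-x)/3)


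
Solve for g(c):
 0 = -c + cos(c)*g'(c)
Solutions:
 g(c) = C1 + Integral(c/cos(c), c)


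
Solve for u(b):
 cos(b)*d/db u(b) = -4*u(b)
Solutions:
 u(b) = C1*(sin(b)^2 - 2*sin(b) + 1)/(sin(b)^2 + 2*sin(b) + 1)


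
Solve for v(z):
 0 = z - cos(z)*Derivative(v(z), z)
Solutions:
 v(z) = C1 + Integral(z/cos(z), z)


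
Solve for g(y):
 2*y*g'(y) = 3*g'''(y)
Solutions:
 g(y) = C1 + Integral(C2*airyai(2^(1/3)*3^(2/3)*y/3) + C3*airybi(2^(1/3)*3^(2/3)*y/3), y)


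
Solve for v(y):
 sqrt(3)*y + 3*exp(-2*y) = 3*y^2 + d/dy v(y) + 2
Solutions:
 v(y) = C1 - y^3 + sqrt(3)*y^2/2 - 2*y - 3*exp(-2*y)/2


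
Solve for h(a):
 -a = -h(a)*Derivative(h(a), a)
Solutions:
 h(a) = -sqrt(C1 + a^2)
 h(a) = sqrt(C1 + a^2)


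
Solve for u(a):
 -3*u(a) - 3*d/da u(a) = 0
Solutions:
 u(a) = C1*exp(-a)


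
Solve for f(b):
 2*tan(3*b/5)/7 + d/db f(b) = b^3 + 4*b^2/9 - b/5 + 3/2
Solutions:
 f(b) = C1 + b^4/4 + 4*b^3/27 - b^2/10 + 3*b/2 + 10*log(cos(3*b/5))/21


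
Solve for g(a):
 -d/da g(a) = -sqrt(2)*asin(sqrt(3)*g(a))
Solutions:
 Integral(1/asin(sqrt(3)*_y), (_y, g(a))) = C1 + sqrt(2)*a


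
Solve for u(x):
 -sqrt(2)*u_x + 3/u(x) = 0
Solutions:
 u(x) = -sqrt(C1 + 3*sqrt(2)*x)
 u(x) = sqrt(C1 + 3*sqrt(2)*x)


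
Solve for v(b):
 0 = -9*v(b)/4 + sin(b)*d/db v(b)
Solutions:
 v(b) = C1*(cos(b) - 1)^(9/8)/(cos(b) + 1)^(9/8)


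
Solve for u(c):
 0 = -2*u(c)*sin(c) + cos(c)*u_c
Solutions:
 u(c) = C1/cos(c)^2


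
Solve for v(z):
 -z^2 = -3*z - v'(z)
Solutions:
 v(z) = C1 + z^3/3 - 3*z^2/2


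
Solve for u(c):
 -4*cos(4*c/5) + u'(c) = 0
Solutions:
 u(c) = C1 + 5*sin(4*c/5)


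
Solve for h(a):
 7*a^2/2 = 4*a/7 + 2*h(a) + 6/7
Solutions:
 h(a) = 7*a^2/4 - 2*a/7 - 3/7


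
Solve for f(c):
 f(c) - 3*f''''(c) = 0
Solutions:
 f(c) = C1*exp(-3^(3/4)*c/3) + C2*exp(3^(3/4)*c/3) + C3*sin(3^(3/4)*c/3) + C4*cos(3^(3/4)*c/3)


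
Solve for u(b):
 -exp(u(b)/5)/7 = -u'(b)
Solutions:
 u(b) = 5*log(-1/(C1 + b)) + 5*log(35)


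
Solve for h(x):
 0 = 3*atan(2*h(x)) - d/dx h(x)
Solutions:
 Integral(1/atan(2*_y), (_y, h(x))) = C1 + 3*x


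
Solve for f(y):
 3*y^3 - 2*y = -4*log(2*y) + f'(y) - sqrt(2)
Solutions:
 f(y) = C1 + 3*y^4/4 - y^2 + 4*y*log(y) - 4*y + sqrt(2)*y + y*log(16)


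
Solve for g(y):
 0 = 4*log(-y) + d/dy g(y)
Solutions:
 g(y) = C1 - 4*y*log(-y) + 4*y


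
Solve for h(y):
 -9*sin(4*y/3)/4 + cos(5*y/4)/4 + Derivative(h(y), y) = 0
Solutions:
 h(y) = C1 - sin(5*y/4)/5 - 27*cos(4*y/3)/16


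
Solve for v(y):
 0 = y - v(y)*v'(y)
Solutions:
 v(y) = -sqrt(C1 + y^2)
 v(y) = sqrt(C1 + y^2)


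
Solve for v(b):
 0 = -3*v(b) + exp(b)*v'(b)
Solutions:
 v(b) = C1*exp(-3*exp(-b))


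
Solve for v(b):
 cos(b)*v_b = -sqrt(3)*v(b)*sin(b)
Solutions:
 v(b) = C1*cos(b)^(sqrt(3))


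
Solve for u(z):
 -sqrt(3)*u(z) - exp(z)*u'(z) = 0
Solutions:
 u(z) = C1*exp(sqrt(3)*exp(-z))


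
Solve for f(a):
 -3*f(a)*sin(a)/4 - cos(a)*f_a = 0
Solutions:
 f(a) = C1*cos(a)^(3/4)


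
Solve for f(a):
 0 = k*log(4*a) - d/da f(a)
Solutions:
 f(a) = C1 + a*k*log(a) - a*k + a*k*log(4)


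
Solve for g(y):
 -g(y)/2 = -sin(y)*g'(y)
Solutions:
 g(y) = C1*(cos(y) - 1)^(1/4)/(cos(y) + 1)^(1/4)


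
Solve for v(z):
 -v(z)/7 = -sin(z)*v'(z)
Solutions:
 v(z) = C1*(cos(z) - 1)^(1/14)/(cos(z) + 1)^(1/14)


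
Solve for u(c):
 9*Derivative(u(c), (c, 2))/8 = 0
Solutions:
 u(c) = C1 + C2*c


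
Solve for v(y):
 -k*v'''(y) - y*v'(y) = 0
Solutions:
 v(y) = C1 + Integral(C2*airyai(y*(-1/k)^(1/3)) + C3*airybi(y*(-1/k)^(1/3)), y)


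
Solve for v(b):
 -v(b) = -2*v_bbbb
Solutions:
 v(b) = C1*exp(-2^(3/4)*b/2) + C2*exp(2^(3/4)*b/2) + C3*sin(2^(3/4)*b/2) + C4*cos(2^(3/4)*b/2)


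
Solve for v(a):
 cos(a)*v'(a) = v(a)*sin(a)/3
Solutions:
 v(a) = C1/cos(a)^(1/3)


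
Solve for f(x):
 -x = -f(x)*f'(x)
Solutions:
 f(x) = -sqrt(C1 + x^2)
 f(x) = sqrt(C1 + x^2)


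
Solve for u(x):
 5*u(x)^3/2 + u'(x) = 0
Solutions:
 u(x) = -sqrt(-1/(C1 - 5*x))
 u(x) = sqrt(-1/(C1 - 5*x))


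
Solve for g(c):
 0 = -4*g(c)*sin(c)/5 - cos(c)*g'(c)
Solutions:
 g(c) = C1*cos(c)^(4/5)


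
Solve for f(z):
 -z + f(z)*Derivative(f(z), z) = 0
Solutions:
 f(z) = -sqrt(C1 + z^2)
 f(z) = sqrt(C1 + z^2)


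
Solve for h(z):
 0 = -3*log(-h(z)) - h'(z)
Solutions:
 -li(-h(z)) = C1 - 3*z


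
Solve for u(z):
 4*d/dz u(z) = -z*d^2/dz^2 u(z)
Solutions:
 u(z) = C1 + C2/z^3


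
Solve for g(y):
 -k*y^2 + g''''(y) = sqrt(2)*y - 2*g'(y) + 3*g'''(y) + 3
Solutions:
 g(y) = C1 + k*y^3/6 + 3*k*y/2 + sqrt(2)*y^2/4 + 3*y/2 + (C2 + C3*exp(-sqrt(3)*y) + C4*exp(sqrt(3)*y))*exp(y)


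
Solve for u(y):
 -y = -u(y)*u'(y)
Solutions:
 u(y) = -sqrt(C1 + y^2)
 u(y) = sqrt(C1 + y^2)


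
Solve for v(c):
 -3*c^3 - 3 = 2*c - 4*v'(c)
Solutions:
 v(c) = C1 + 3*c^4/16 + c^2/4 + 3*c/4


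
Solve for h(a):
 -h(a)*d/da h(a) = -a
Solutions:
 h(a) = -sqrt(C1 + a^2)
 h(a) = sqrt(C1 + a^2)


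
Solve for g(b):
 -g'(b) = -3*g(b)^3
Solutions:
 g(b) = -sqrt(2)*sqrt(-1/(C1 + 3*b))/2
 g(b) = sqrt(2)*sqrt(-1/(C1 + 3*b))/2


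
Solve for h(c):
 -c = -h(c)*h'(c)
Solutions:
 h(c) = -sqrt(C1 + c^2)
 h(c) = sqrt(C1 + c^2)


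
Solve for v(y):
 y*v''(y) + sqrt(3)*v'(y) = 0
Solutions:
 v(y) = C1 + C2*y^(1 - sqrt(3))


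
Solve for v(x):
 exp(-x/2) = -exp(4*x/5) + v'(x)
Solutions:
 v(x) = C1 + 5*exp(4*x/5)/4 - 2*exp(-x/2)


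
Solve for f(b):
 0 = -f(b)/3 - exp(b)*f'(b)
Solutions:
 f(b) = C1*exp(exp(-b)/3)


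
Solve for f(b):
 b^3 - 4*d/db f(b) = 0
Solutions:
 f(b) = C1 + b^4/16


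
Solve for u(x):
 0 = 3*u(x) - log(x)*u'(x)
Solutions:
 u(x) = C1*exp(3*li(x))


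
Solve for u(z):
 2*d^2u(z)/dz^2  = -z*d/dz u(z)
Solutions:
 u(z) = C1 + C2*erf(z/2)


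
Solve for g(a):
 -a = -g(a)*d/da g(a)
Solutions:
 g(a) = -sqrt(C1 + a^2)
 g(a) = sqrt(C1 + a^2)


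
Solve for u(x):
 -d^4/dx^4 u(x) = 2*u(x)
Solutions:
 u(x) = (C1*sin(2^(3/4)*x/2) + C2*cos(2^(3/4)*x/2))*exp(-2^(3/4)*x/2) + (C3*sin(2^(3/4)*x/2) + C4*cos(2^(3/4)*x/2))*exp(2^(3/4)*x/2)


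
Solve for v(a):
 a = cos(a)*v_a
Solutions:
 v(a) = C1 + Integral(a/cos(a), a)


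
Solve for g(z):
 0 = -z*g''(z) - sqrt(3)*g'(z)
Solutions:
 g(z) = C1 + C2*z^(1 - sqrt(3))


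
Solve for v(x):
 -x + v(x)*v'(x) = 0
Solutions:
 v(x) = -sqrt(C1 + x^2)
 v(x) = sqrt(C1 + x^2)


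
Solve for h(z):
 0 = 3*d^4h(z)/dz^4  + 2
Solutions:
 h(z) = C1 + C2*z + C3*z^2 + C4*z^3 - z^4/36


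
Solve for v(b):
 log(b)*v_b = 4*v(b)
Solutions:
 v(b) = C1*exp(4*li(b))


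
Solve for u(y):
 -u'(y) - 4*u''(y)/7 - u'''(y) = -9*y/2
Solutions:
 u(y) = C1 + 9*y^2/4 - 18*y/7 + (C2*sin(3*sqrt(5)*y/7) + C3*cos(3*sqrt(5)*y/7))*exp(-2*y/7)


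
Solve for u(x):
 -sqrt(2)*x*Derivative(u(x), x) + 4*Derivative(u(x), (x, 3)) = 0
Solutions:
 u(x) = C1 + Integral(C2*airyai(sqrt(2)*x/2) + C3*airybi(sqrt(2)*x/2), x)


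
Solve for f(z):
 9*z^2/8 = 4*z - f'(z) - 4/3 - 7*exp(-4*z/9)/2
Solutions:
 f(z) = C1 - 3*z^3/8 + 2*z^2 - 4*z/3 + 63*exp(-4*z/9)/8


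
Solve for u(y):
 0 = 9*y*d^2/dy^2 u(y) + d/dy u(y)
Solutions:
 u(y) = C1 + C2*y^(8/9)


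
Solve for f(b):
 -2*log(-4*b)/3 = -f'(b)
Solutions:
 f(b) = C1 + 2*b*log(-b)/3 + 2*b*(-1 + 2*log(2))/3


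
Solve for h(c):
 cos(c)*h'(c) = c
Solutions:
 h(c) = C1 + Integral(c/cos(c), c)


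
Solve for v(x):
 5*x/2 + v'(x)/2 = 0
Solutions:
 v(x) = C1 - 5*x^2/2


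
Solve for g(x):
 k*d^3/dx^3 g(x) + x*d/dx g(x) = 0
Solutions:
 g(x) = C1 + Integral(C2*airyai(x*(-1/k)^(1/3)) + C3*airybi(x*(-1/k)^(1/3)), x)


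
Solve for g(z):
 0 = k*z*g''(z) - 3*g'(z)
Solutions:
 g(z) = C1 + z^(((re(k) + 3)*re(k) + im(k)^2)/(re(k)^2 + im(k)^2))*(C2*sin(3*log(z)*Abs(im(k))/(re(k)^2 + im(k)^2)) + C3*cos(3*log(z)*im(k)/(re(k)^2 + im(k)^2)))


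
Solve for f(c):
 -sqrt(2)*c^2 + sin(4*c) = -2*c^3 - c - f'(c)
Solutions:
 f(c) = C1 - c^4/2 + sqrt(2)*c^3/3 - c^2/2 + cos(4*c)/4


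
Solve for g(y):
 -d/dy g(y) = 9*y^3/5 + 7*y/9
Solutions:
 g(y) = C1 - 9*y^4/20 - 7*y^2/18


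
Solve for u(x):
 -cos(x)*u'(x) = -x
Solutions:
 u(x) = C1 + Integral(x/cos(x), x)


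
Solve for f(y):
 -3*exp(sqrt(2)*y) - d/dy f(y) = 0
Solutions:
 f(y) = C1 - 3*sqrt(2)*exp(sqrt(2)*y)/2


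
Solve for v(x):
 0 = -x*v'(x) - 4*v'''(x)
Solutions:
 v(x) = C1 + Integral(C2*airyai(-2^(1/3)*x/2) + C3*airybi(-2^(1/3)*x/2), x)


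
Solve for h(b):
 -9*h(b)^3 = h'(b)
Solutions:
 h(b) = -sqrt(2)*sqrt(-1/(C1 - 9*b))/2
 h(b) = sqrt(2)*sqrt(-1/(C1 - 9*b))/2


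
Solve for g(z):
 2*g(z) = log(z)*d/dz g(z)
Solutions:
 g(z) = C1*exp(2*li(z))


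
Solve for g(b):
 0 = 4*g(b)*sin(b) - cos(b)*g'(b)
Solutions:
 g(b) = C1/cos(b)^4


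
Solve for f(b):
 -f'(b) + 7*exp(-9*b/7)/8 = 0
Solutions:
 f(b) = C1 - 49*exp(-9*b/7)/72


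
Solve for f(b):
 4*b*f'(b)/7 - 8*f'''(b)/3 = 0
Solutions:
 f(b) = C1 + Integral(C2*airyai(14^(2/3)*3^(1/3)*b/14) + C3*airybi(14^(2/3)*3^(1/3)*b/14), b)


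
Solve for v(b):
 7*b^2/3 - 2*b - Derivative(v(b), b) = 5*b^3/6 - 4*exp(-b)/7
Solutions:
 v(b) = C1 - 5*b^4/24 + 7*b^3/9 - b^2 - 4*exp(-b)/7


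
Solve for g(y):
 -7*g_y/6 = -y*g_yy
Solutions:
 g(y) = C1 + C2*y^(13/6)


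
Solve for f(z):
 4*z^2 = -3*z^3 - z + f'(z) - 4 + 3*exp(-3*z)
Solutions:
 f(z) = C1 + 3*z^4/4 + 4*z^3/3 + z^2/2 + 4*z + exp(-3*z)


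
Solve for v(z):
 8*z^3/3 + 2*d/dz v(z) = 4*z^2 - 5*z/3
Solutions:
 v(z) = C1 - z^4/3 + 2*z^3/3 - 5*z^2/12


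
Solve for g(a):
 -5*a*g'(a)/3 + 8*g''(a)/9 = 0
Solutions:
 g(a) = C1 + C2*erfi(sqrt(15)*a/4)


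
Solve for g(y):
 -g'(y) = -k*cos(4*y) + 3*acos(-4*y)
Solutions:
 g(y) = C1 + k*sin(4*y)/4 - 3*y*acos(-4*y) - 3*sqrt(1 - 16*y^2)/4


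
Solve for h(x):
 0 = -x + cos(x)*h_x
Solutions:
 h(x) = C1 + Integral(x/cos(x), x)


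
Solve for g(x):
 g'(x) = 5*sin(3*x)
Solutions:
 g(x) = C1 - 5*cos(3*x)/3


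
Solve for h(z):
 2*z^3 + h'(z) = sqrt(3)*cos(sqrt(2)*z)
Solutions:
 h(z) = C1 - z^4/2 + sqrt(6)*sin(sqrt(2)*z)/2


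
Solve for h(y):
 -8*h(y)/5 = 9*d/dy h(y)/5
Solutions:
 h(y) = C1*exp(-8*y/9)


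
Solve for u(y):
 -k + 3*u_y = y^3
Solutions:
 u(y) = C1 + k*y/3 + y^4/12


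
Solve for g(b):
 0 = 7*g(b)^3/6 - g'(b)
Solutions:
 g(b) = -sqrt(3)*sqrt(-1/(C1 + 7*b))
 g(b) = sqrt(3)*sqrt(-1/(C1 + 7*b))


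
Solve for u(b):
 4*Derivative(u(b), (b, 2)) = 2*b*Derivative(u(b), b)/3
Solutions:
 u(b) = C1 + C2*erfi(sqrt(3)*b/6)


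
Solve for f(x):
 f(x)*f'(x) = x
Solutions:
 f(x) = -sqrt(C1 + x^2)
 f(x) = sqrt(C1 + x^2)


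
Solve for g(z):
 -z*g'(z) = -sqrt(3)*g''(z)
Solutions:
 g(z) = C1 + C2*erfi(sqrt(2)*3^(3/4)*z/6)


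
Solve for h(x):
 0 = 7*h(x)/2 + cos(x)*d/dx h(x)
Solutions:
 h(x) = C1*(sin(x) - 1)^(7/4)/(sin(x) + 1)^(7/4)


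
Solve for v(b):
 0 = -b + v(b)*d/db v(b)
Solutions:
 v(b) = -sqrt(C1 + b^2)
 v(b) = sqrt(C1 + b^2)


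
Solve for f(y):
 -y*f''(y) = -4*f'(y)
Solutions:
 f(y) = C1 + C2*y^5


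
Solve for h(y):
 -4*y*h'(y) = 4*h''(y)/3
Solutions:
 h(y) = C1 + C2*erf(sqrt(6)*y/2)


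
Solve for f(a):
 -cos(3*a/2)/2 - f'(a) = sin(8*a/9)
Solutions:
 f(a) = C1 - sin(3*a/2)/3 + 9*cos(8*a/9)/8


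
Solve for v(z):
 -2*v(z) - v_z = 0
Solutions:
 v(z) = C1*exp(-2*z)


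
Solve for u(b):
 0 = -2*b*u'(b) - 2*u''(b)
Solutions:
 u(b) = C1 + C2*erf(sqrt(2)*b/2)


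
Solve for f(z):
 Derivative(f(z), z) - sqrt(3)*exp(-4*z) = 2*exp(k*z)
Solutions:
 f(z) = C1 - sqrt(3)*exp(-4*z)/4 + 2*exp(k*z)/k


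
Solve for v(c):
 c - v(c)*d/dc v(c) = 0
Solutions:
 v(c) = -sqrt(C1 + c^2)
 v(c) = sqrt(C1 + c^2)


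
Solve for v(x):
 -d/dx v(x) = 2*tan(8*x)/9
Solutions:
 v(x) = C1 + log(cos(8*x))/36


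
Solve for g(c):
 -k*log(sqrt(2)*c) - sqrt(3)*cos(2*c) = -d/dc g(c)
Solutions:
 g(c) = C1 + c*k*(log(c) - 1) + c*k*log(2)/2 + sqrt(3)*sin(2*c)/2


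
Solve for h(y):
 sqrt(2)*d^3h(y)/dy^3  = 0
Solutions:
 h(y) = C1 + C2*y + C3*y^2


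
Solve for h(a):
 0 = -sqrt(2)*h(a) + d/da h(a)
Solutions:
 h(a) = C1*exp(sqrt(2)*a)


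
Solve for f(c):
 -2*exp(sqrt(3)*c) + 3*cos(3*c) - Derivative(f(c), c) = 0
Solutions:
 f(c) = C1 - 2*sqrt(3)*exp(sqrt(3)*c)/3 + sin(3*c)


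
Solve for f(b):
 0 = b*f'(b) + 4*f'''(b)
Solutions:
 f(b) = C1 + Integral(C2*airyai(-2^(1/3)*b/2) + C3*airybi(-2^(1/3)*b/2), b)


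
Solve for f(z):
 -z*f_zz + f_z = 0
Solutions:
 f(z) = C1 + C2*z^2


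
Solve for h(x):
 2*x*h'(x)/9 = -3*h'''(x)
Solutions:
 h(x) = C1 + Integral(C2*airyai(-2^(1/3)*x/3) + C3*airybi(-2^(1/3)*x/3), x)
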